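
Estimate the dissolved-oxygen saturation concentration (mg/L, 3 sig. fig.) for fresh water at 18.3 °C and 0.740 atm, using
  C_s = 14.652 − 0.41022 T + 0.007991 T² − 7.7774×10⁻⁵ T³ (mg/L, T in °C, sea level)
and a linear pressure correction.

At sea level: C_s = 14.652 − 0.41022×18.3 + 0.007991×18.3² − 7.7774×10⁻⁵×18.3³ = 9.344 mg/L.
Pressure correction: C_s' = 9.344 × 0.740 = 6.915 mg/L.

C_s ≈ 6.91 mg/L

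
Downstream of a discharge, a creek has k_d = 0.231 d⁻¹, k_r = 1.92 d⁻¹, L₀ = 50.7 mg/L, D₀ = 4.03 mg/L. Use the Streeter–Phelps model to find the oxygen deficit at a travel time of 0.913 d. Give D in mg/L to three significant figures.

D ≈ 5.11 mg/L

k_d L₀/(k_r−k_d) = 0.231×50.7/(1.92−0.231) = 11.71/1.689 = 6.934 mg/L.
e^(−k_d t) = e^(−0.231×0.9130) = 0.8099; e^(−k_r t) = e^(−1.92×0.9130) = 0.1733.
D = 6.934 × (0.8099 − 0.1733) + 4.03 × 0.1733 = 4.414 + 0.6982 = 5.112 mg/L.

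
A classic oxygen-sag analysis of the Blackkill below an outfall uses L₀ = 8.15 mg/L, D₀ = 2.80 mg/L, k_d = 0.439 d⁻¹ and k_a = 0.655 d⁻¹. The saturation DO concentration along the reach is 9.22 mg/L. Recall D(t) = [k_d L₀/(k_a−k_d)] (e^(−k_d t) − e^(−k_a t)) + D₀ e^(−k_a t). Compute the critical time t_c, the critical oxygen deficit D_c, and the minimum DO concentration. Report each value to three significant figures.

t_c ≈ 0.995 d; D_c ≈ 3.53 mg/L; min DO ≈ 5.69 mg/L

At the critical point dD/dt = 0, so k_d L₀ e^(−k_d t) = k_a D. Substituting D(t) from the Streeter–Phelps equation and solving for t gives
t_c = ln[(k_a/k_d)(1 − D₀(k_a−k_d)/(k_d L₀))] / (k_a−k_d).
Here k_a−k_d = 0.2160 d⁻¹ and 1 − D₀(k_a−k_d)/(k_d L₀) = 1 − 2.80×0.2160/(0.439×8.15) = 0.8310, so
t_c = ln(1.492 × 0.8310) / 0.2160 = 0.2150 / 0.2160 = 0.9952 d.
L(t_c) = L₀ e^(−k_d t_c) = 8.15 × 0.6460 = 5.265 mg/L, and at the critical point k_a D_c = k_d L, so D_c = (0.439/0.655) × 5.265 = 3.529 mg/L.
Minimum DO = C_s − D_c = 9.22 − 3.529 = 5.691 mg/L.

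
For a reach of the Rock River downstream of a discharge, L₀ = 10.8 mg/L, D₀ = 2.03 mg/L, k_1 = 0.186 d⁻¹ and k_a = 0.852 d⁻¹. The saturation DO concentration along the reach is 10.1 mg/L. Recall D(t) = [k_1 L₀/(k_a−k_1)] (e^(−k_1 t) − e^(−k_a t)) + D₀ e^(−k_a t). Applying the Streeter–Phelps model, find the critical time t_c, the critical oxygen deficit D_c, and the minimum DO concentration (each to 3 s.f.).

t_c ≈ 0.607 d; D_c ≈ 2.11 mg/L; min DO ≈ 7.99 mg/L

With k_a/k_1 = 4.581 and 1 − D₀(k_a−k_1)/(k_1 L₀) = 0.3270,
t_c = ln(4.581 × 0.3270) / (0.852 − 0.186) = ln(1.498) / 0.6660 = 0.4040/0.6660 = 0.6065 d.
D_c = (k_1/k_a) L₀ e^(−k_1 t_c) = (0.186/0.852) × 10.8 × e^(−0.186×0.6065) = 0.2183 × 10.8 × 0.8933 = 2.106 mg/L.
Minimum DO = C_s − D_c = 10.1 − 2.106 = 7.994 mg/L.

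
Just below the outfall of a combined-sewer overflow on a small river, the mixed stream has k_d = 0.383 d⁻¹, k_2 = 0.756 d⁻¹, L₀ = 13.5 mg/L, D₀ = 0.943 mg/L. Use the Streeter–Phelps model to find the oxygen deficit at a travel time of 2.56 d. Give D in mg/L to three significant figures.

k_d L₀/(k_2−k_d) = 0.383×13.5/(0.756−0.383) = 5.171/0.3730 = 13.86 mg/L.
e^(−k_d t) = e^(−0.383×2.560) = 0.3751; e^(−k_2 t) = e^(−0.756×2.560) = 0.1444.
D = 13.86 × (0.3751 − 0.1444) + 0.943 × 0.1444 = 3.199 + 0.1361 = 3.335 mg/L.

D ≈ 3.33 mg/L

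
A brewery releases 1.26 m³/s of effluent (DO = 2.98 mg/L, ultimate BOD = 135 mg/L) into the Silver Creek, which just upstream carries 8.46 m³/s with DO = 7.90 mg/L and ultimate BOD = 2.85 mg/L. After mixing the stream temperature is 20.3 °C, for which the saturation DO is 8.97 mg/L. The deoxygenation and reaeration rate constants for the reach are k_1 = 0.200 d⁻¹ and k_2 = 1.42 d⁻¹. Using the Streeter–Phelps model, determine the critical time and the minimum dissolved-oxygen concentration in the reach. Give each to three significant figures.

Mixed DO = (8.46×7.90 + 1.26×2.98)/(8.46+1.26) = 70.59/9.720 = 7.262 mg/L.
Mixed L₀ = (8.46×2.85 + 1.26×135)/(9.720) = 194.2/9.720 = 19.98 mg/L.
Initial deficit D₀ = C_s − DO₀ = 8.97 − 7.262 = 1.708 mg/L.
t_c = (1/1.220) ln[(1.42/0.200)(1 − 1.708×1.220/(0.200×19.98))] = 0.8197 × ln(3.398) = 1.003 d.
D_c = (0.200/1.42) × 19.98 × e^(−0.200×1.003) = 0.1408 × 19.98 × 0.8183 = 2.303 mg/L.
Minimum DO = 8.97 − 2.303 = 6.667 mg/L.

t_c ≈ 1.00 d; minimum DO ≈ 6.67 mg/L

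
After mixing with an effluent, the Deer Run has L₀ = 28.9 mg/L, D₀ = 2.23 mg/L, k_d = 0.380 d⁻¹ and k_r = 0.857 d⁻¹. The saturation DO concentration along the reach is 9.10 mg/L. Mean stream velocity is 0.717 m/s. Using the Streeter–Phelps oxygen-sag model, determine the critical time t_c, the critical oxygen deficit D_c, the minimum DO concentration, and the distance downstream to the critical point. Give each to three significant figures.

t_c ≈ 1.49 d; D_c ≈ 7.27 mg/L; min DO ≈ 1.83 mg/L; x_c ≈ 92.4 km

t_c = [1/(k_r−k_d)] ln[(k_r/k_d)(1 − D₀(k_r−k_d)/(k_d L₀))]
= [1/(0.857−0.380)] ln[(0.857/0.380)(1 − 2.23×0.4770/(0.380×28.9))]
= (1/0.4770) ln[2.255 × 0.9031] = 2.096 × ln(2.037) = 2.096 × 0.7114 = 1.491 d.
D_c = (k_d/k_r) L₀ e^(−k_d t_c) = (0.380/0.857) × 28.9 × e^(−0.380×1.491) = 0.4434 × 28.9 × 0.5674 = 7.271 mg/L.
Minimum DO = C_s − D_c = 9.10 − 7.271 = 1.829 mg/L.
x_c = v t_c = 0.717 m/s × 1.491 d × 86400 s/d = 92390 m ≈ 92.4 km.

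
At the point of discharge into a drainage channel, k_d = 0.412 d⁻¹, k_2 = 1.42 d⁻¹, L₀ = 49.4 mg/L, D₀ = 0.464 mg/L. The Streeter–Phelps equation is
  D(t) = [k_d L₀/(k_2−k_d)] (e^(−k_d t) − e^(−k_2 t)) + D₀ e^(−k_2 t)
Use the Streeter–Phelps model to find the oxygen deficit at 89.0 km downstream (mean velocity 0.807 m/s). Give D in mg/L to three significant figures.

D ≈ 8.71 mg/L

Travel time t = x/v = 89.0 km / (0.807 m/s) = 89000 m / 0.807 m/s = 110300 s = 1.276 d.
k_d L₀/(k_2−k_d) = 0.412×49.4/(1.42−0.412) = 20.35/1.008 = 20.19 mg/L.
e^(−k_d t) = e^(−0.412×1.276) = 0.5910; e^(−k_2 t) = e^(−1.42×1.276) = 0.1632.
D = 20.19 × (0.5910 − 0.1632) + 0.464 × 0.1632 = 8.638 + 0.07574 = 8.713 mg/L.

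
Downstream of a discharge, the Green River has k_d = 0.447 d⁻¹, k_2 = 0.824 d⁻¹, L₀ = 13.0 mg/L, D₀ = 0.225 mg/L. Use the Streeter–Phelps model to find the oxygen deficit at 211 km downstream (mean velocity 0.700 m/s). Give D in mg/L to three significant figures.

Travel time t = x/v = 211 km / (0.700 m/s) = 211000 m / 0.700 m/s = 301400 s = 3.489 d.
k_d L₀/(k_2−k_d) = 0.447×13.0/(0.824−0.447) = 5.811/0.3770 = 15.41 mg/L.
e^(−k_d t) = e^(−0.447×3.489) = 0.2102; e^(−k_2 t) = e^(−0.824×3.489) = 0.05643.
D = 15.41 × (0.2102 − 0.05643) + 0.225 × 0.05643 = 2.371 + 0.01270 = 2.384 mg/L.

D ≈ 2.38 mg/L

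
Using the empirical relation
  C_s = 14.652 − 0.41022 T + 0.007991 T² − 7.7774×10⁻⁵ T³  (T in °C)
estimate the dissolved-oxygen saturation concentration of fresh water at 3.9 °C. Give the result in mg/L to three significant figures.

C_s = 14.652 − 0.41022×3.9 + 0.007991×3.9² − 7.7774×10⁻⁵×3.9³ = 13.17 mg/L.

C_s ≈ 13.2 mg/L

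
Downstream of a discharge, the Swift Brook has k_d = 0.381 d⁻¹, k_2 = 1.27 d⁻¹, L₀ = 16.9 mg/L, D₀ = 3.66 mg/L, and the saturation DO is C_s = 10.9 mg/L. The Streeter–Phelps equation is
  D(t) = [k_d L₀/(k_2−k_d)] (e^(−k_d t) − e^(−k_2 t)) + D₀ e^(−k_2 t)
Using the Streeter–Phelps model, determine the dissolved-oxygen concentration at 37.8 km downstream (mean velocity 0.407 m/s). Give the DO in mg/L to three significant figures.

Travel time t = x/v = 37.8 km / (0.407 m/s) = 37800 m / 0.407 m/s = 92870 s = 1.075 d.
k_d L₀/(k_2−k_d) = 0.381×16.9/(1.27−0.381) = 6.439/0.8890 = 7.243 mg/L.
e^(−k_d t) = e^(−0.381×1.075) = 0.6639; e^(−k_2 t) = e^(−1.27×1.075) = 0.2553.
D = 7.243 × (0.6639 − 0.2553) + 3.66 × 0.2553 = 2.960 + 0.9345 = 3.894 mg/L.
DO = C_s − D = 10.9 − 3.894 = 7.006 mg/L.

DO ≈ 7.01 mg/L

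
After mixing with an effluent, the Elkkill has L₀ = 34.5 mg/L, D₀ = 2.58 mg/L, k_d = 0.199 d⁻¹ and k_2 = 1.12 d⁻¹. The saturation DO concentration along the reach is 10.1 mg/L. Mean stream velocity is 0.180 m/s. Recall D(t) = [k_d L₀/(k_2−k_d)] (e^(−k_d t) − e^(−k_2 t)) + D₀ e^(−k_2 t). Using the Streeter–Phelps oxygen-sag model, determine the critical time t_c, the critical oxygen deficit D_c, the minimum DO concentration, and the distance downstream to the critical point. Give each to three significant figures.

At the critical point dD/dt = 0, so k_d L₀ e^(−k_d t) = k_2 D. Substituting D(t) from the Streeter–Phelps equation and solving for t gives
t_c = ln[(k_2/k_d)(1 − D₀(k_2−k_d)/(k_d L₀))] / (k_2−k_d).
Here k_2−k_d = 0.9210 d⁻¹ and 1 − D₀(k_2−k_d)/(k_d L₀) = 1 − 2.58×0.9210/(0.199×34.5) = 0.6539, so
t_c = ln(5.628 × 0.6539) / 0.9210 = 1.303 / 0.9210 = 1.415 d.
L(t_c) = L₀ e^(−k_d t_c) = 34.5 × 0.7546 = 26.03 mg/L, and at the critical point k_2 D_c = k_d L, so D_c = (0.199/1.12) × 26.03 = 4.626 mg/L.
Minimum DO = C_s − D_c = 10.1 − 4.626 = 5.474 mg/L.
x_c = v t_c = 0.180 m/s × 1.415 d × 86400 s/d = 22000 m ≈ 22.0 km.

t_c ≈ 1.41 d; D_c ≈ 4.63 mg/L; min DO ≈ 5.47 mg/L; x_c ≈ 22.0 km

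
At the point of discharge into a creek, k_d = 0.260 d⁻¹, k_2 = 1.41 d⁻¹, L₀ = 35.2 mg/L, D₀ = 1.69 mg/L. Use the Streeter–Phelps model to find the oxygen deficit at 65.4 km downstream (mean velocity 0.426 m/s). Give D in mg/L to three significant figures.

D ≈ 4.50 mg/L

Travel time t = x/v = 65.4 km / (0.426 m/s) = 65400 m / 0.426 m/s = 153500 s = 1.777 d.
k_d L₀/(k_2−k_d) = 0.260×35.2/(1.41−0.260) = 9.152/1.150 = 7.958 mg/L.
e^(−k_d t) = e^(−0.260×1.777) = 0.6300; e^(−k_2 t) = e^(−1.41×1.777) = 0.08164.
D = 7.958 × (0.6300 − 0.08164) + 1.69 × 0.08164 = 4.364 + 0.1380 = 4.502 mg/L.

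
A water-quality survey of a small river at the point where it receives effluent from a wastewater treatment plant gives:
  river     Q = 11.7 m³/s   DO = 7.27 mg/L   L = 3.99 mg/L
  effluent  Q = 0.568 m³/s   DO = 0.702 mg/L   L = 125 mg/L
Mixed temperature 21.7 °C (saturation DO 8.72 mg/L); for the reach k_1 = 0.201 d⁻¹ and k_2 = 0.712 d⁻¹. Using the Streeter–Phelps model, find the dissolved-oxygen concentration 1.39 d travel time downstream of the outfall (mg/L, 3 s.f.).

Mixed DO = (11.7×7.27 + 0.568×0.702)/(11.7+0.568) = 85.46/12.27 = 6.966 mg/L.
Mixed L₀ = (11.7×3.99 + 0.568×125)/(12.27) = 117.7/12.27 = 9.593 mg/L.
Initial deficit D₀ = C_s − DO₀ = 8.72 − 6.966 = 1.754 mg/L.
D(1.39) = [0.201×9.593/(0.712−0.201)](e^(−0.201×1.39) − e^(−0.712×1.39)) + 1.754 e^(−0.712×1.39)
= 3.773 × (0.7562 − 0.3717) + 1.754 × 0.3717 = 2.103 mg/L.
DO = 8.72 − 2.103 = 6.617 mg/L.

DO ≈ 6.62 mg/L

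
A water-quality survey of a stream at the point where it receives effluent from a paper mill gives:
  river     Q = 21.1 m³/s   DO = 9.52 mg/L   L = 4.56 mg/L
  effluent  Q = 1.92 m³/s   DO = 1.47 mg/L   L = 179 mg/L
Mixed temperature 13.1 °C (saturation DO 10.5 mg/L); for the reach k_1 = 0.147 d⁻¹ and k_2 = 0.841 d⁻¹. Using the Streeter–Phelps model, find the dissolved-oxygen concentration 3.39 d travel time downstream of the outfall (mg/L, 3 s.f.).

Mixed DO = (21.1×9.52 + 1.92×1.47)/(21.1+1.92) = 203.7/23.02 = 8.849 mg/L.
Mixed L₀ = (21.1×4.56 + 1.92×179)/(23.02) = 439.9/23.02 = 19.11 mg/L.
Initial deficit D₀ = C_s − DO₀ = 10.5 − 8.849 = 1.651 mg/L.
D(3.39) = [0.147×19.11/(0.841−0.147)](e^(−0.147×3.39) − e^(−0.841×3.39)) + 1.651 e^(−0.841×3.39)
= 4.048 × (0.6075 − 0.05779) + 1.651 × 0.05779 = 2.321 mg/L.
DO = 10.5 − 2.321 = 8.179 mg/L.

DO ≈ 8.18 mg/L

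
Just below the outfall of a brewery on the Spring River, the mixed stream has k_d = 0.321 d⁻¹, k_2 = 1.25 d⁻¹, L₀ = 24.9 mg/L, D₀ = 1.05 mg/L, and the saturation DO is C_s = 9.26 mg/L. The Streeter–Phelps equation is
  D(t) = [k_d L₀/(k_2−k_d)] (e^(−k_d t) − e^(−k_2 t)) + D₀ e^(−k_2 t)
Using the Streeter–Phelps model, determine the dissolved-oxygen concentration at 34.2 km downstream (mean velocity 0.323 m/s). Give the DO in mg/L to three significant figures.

Travel time t = x/v = 34.2 km / (0.323 m/s) = 34200 m / 0.323 m/s = 105900 s = 1.225 d.
k_d L₀/(k_2−k_d) = 0.321×24.9/(1.25−0.321) = 7.993/0.9290 = 8.604 mg/L.
e^(−k_d t) = e^(−0.321×1.225) = 0.6748; e^(−k_2 t) = e^(−1.25×1.225) = 0.2161.
D = 8.604 × (0.6748 − 0.2161) + 1.05 × 0.2161 = 3.946 + 0.2269 = 4.173 mg/L.
DO = C_s − D = 9.26 − 4.173 = 5.087 mg/L.

DO ≈ 5.09 mg/L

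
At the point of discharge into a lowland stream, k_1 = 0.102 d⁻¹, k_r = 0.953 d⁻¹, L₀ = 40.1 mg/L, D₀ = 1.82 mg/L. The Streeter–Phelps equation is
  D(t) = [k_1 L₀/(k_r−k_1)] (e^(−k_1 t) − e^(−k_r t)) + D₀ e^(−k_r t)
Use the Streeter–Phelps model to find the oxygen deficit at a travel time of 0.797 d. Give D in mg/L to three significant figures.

k_1 L₀/(k_r−k_1) = 0.102×40.1/(0.953−0.102) = 4.090/0.8510 = 4.806 mg/L.
e^(−k_1 t) = e^(−0.102×0.7970) = 0.9219; e^(−k_r t) = e^(−0.953×0.7970) = 0.4679.
D = 4.806 × (0.9219 − 0.4679) + 1.82 × 0.4679 = 2.182 + 0.8515 = 3.034 mg/L.

D ≈ 3.03 mg/L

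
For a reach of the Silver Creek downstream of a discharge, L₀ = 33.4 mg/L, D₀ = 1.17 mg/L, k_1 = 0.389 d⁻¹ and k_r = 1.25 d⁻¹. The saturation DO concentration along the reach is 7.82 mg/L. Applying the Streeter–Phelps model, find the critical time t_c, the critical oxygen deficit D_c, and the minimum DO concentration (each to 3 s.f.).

t_c ≈ 1.26 d; D_c ≈ 6.36 mg/L; min DO ≈ 1.46 mg/L

At the critical point dD/dt = 0, so k_1 L₀ e^(−k_1 t) = k_r D. Substituting D(t) from the Streeter–Phelps equation and solving for t gives
t_c = ln[(k_r/k_1)(1 − D₀(k_r−k_1)/(k_1 L₀))] / (k_r−k_1).
Here k_r−k_1 = 0.8610 d⁻¹ and 1 − D₀(k_r−k_1)/(k_1 L₀) = 1 − 1.17×0.8610/(0.389×33.4) = 0.9225, so
t_c = ln(3.213 × 0.9225) / 0.8610 = 1.087 / 0.8610 = 1.262 d.
D_c = (k_1/k_r) L₀ e^(−k_1 t_c) = (0.389/1.25) × 33.4 × e^(−0.389×1.262) = 0.3112 × 33.4 × 0.6121 = 6.362 mg/L.
Minimum DO = C_s − D_c = 7.82 − 6.362 = 1.458 mg/L.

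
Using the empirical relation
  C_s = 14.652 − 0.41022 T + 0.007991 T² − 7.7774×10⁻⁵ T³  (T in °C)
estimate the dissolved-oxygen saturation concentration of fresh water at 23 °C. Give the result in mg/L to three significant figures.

C_s = 14.652 − 0.41022×23 + 0.007991×23² − 7.7774×10⁻⁵×23³ = 8.498 mg/L.

C_s ≈ 8.50 mg/L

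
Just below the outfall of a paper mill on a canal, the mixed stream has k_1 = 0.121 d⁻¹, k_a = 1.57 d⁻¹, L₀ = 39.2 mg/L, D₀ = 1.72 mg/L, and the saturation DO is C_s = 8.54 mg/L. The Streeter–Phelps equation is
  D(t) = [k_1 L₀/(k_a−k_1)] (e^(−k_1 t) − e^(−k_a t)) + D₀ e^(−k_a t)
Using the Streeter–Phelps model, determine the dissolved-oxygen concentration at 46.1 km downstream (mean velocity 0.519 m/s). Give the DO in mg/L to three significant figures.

Travel time t = x/v = 46.1 km / (0.519 m/s) = 46100 m / 0.519 m/s = 88820 s = 1.028 d.
k_1 L₀/(k_a−k_1) = 0.121×39.2/(1.57−0.121) = 4.743/1.449 = 3.273 mg/L.
e^(−k_1 t) = e^(−0.121×1.028) = 0.8830; e^(−k_a t) = e^(−1.57×1.028) = 0.1991.
D = 3.273 × (0.8830 − 0.1991) + 1.72 × 0.1991 = 2.239 + 0.3424 = 2.581 mg/L.
DO = C_s − D = 8.54 − 2.581 = 5.959 mg/L.

DO ≈ 5.96 mg/L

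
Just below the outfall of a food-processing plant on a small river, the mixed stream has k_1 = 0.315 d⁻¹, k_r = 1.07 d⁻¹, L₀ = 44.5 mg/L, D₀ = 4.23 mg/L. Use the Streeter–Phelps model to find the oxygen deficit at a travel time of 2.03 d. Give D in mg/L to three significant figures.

k_1 L₀/(k_r−k_1) = 0.315×44.5/(1.07−0.315) = 14.02/0.7550 = 18.57 mg/L.
e^(−k_1 t) = e^(−0.315×2.030) = 0.5276; e^(−k_r t) = e^(−1.07×2.030) = 0.1139.
D = 18.57 × (0.5276 − 0.1139) + 4.23 × 0.1139 = 7.680 + 0.4820 = 8.162 mg/L.

D ≈ 8.16 mg/L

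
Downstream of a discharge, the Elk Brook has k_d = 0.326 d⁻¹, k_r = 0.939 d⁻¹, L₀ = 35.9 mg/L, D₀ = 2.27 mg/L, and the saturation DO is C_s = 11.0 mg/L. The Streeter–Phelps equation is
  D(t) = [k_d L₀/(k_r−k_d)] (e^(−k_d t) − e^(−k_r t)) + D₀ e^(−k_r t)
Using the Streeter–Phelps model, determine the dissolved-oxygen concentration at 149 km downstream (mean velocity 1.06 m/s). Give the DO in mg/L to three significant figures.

DO ≈ 3.42 mg/L

Travel time t = x/v = 149 km / (1.06 m/s) = 149000 m / 1.06 m/s = 140600 s = 1.627 d.
k_d L₀/(k_r−k_d) = 0.326×35.9/(0.939−0.326) = 11.70/0.6130 = 19.09 mg/L.
e^(−k_d t) = e^(−0.326×1.627) = 0.5884; e^(−k_r t) = e^(−0.939×1.627) = 0.2170.
D = 19.09 × (0.5884 − 0.2170) + 2.27 × 0.2170 = 7.090 + 0.4927 = 7.582 mg/L.
DO = C_s − D = 11.0 − 7.582 = 3.418 mg/L.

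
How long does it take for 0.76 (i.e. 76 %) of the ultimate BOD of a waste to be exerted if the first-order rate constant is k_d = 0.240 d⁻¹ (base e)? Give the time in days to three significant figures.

y/L₀ = 1 − e^(−k_d t) = 0.76 ⇒ e^(−k_d t) = 0.240
t = −ln(0.240) / 0.240 = 1.427 / 0.240 = 5.946 d.

t ≈ 5.95 d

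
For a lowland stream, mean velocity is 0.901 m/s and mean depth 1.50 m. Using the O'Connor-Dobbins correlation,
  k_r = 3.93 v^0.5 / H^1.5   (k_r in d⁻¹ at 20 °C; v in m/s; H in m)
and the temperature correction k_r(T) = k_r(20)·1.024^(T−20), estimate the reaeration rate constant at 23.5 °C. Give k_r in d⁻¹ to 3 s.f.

k_r ≈ 2.21 d⁻¹

k_r(20) = 3.93 × 0.901^0.5 / 1.50^1.5 = 3.93 × 0.9492 / 1.837 = 2.031 d⁻¹.
k_r(23.5) = 2.031 × 1.024^(23.5−20) = 2.031 × 1.087 = 2.206 d⁻¹.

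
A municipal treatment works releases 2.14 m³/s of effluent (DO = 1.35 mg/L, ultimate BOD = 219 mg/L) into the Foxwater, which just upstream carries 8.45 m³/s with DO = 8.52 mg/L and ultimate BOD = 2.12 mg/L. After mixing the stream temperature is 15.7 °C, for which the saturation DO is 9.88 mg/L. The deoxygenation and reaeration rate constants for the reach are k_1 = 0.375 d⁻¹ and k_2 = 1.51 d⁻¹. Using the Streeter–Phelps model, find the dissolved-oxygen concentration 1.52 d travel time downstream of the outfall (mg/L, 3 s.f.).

Mixed DO = (8.45×8.52 + 2.14×1.35)/(8.45+2.14) = 74.88/10.59 = 7.071 mg/L.
Mixed L₀ = (8.45×2.12 + 2.14×219)/(10.59) = 486.6/10.59 = 45.95 mg/L.
Initial deficit D₀ = C_s − DO₀ = 9.88 − 7.071 = 2.809 mg/L.
D(1.52) = [0.375×45.95/(1.51−0.375)](e^(−0.375×1.52) − e^(−1.51×1.52)) + 2.809 e^(−1.51×1.52)
= 15.18 × (0.5655 − 0.1007) + 2.809 × 0.1007 = 7.339 mg/L.
DO = 9.88 − 7.339 = 2.541 mg/L.

DO ≈ 2.54 mg/L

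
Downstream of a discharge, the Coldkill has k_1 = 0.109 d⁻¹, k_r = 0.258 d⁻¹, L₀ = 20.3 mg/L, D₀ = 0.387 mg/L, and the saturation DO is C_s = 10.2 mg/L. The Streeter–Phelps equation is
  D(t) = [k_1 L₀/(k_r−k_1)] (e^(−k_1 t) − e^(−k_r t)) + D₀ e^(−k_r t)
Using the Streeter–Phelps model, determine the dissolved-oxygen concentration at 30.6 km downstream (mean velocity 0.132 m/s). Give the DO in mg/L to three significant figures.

DO ≈ 6.35 mg/L

Travel time t = x/v = 30.6 km / (0.132 m/s) = 30600 m / 0.132 m/s = 231800 s = 2.683 d.
k_1 L₀/(k_r−k_1) = 0.109×20.3/(0.258−0.109) = 2.213/0.1490 = 14.85 mg/L.
e^(−k_1 t) = e^(−0.109×2.683) = 0.7464; e^(−k_r t) = e^(−0.258×2.683) = 0.5005.
D = 14.85 × (0.7464 − 0.5005) + 0.387 × 0.5005 = 3.653 + 0.1937 = 3.846 mg/L.
DO = C_s − D = 10.2 − 3.846 = 6.354 mg/L.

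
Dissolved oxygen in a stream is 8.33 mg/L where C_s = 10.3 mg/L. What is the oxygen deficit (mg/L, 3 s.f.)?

D ≈ 1.97 mg/L

D = C_s − C = 10.3 − 8.33 = 1.97 mg/L.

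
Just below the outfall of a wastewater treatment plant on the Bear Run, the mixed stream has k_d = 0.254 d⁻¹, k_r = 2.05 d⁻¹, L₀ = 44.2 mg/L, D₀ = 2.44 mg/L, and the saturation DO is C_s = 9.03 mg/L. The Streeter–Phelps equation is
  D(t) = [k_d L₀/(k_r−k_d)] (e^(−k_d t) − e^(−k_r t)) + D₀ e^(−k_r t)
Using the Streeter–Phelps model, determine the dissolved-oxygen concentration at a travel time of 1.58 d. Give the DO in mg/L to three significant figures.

DO ≈ 4.99 mg/L

k_d L₀/(k_r−k_d) = 0.254×44.2/(2.05−0.254) = 11.23/1.796 = 6.251 mg/L.
e^(−k_d t) = e^(−0.254×1.580) = 0.6694; e^(−k_r t) = e^(−2.05×1.580) = 0.03920.
D = 6.251 × (0.6694 − 0.03920) + 2.44 × 0.03920 = 3.940 + 0.09566 = 4.035 mg/L.
DO = C_s − D = 9.03 − 4.035 = 4.995 mg/L.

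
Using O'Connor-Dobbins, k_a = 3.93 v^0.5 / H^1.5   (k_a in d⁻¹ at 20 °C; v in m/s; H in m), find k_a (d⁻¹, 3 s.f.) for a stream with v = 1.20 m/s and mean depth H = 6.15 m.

k_a ≈ 0.282 d⁻¹

k_a = 3.93 × 1.20^0.5 / 6.15^1.5 = 3.93 × 1.095 / 15.25 = 0.2823 d⁻¹.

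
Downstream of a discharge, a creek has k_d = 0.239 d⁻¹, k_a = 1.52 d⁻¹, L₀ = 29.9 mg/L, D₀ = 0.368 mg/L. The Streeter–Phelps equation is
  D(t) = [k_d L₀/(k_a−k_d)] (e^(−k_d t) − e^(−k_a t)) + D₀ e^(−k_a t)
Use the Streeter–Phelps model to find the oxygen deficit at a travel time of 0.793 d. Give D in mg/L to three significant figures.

D ≈ 3.05 mg/L

k_d L₀/(k_a−k_d) = 0.239×29.9/(1.52−0.239) = 7.146/1.281 = 5.579 mg/L.
e^(−k_d t) = e^(−0.239×0.7930) = 0.8274; e^(−k_a t) = e^(−1.52×0.7930) = 0.2996.
D = 5.579 × (0.8274 − 0.2996) + 0.368 × 0.2996 = 2.944 + 0.1102 = 3.054 mg/L.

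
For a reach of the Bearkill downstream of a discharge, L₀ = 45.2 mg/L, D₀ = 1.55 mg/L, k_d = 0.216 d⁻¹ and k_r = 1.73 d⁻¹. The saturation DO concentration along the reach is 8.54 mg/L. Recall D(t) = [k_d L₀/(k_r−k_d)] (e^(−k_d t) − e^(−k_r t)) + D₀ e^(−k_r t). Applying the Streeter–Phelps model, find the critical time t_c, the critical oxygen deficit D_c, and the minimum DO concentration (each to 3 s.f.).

At the critical point dD/dt = 0, so k_d L₀ e^(−k_d t) = k_r D. Substituting D(t) from the Streeter–Phelps equation and solving for t gives
t_c = ln[(k_r/k_d)(1 − D₀(k_r−k_d)/(k_d L₀))] / (k_r−k_d).
Here k_r−k_d = 1.514 d⁻¹ and 1 − D₀(k_r−k_d)/(k_d L₀) = 1 − 1.55×1.514/(0.216×45.2) = 0.7596, so
t_c = ln(8.009 × 0.7596) / 1.514 = 1.806 / 1.514 = 1.193 d.
D_c = (k_d/k_r) L₀ e^(−k_d t_c) = (0.216/1.73) × 45.2 × e^(−0.216×1.193) = 0.1249 × 45.2 × 0.7729 = 4.362 mg/L.
Minimum DO = C_s − D_c = 8.54 − 4.362 = 4.178 mg/L.

t_c ≈ 1.19 d; D_c ≈ 4.36 mg/L; min DO ≈ 4.18 mg/L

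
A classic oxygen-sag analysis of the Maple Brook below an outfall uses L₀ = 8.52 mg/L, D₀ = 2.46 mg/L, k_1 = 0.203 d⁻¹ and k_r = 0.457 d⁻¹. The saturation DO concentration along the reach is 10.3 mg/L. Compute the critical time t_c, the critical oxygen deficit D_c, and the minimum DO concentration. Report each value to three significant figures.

t_c ≈ 1.43 d; D_c ≈ 2.83 mg/L; min DO ≈ 7.47 mg/L

With k_r/k_1 = 2.251 and 1 − D₀(k_r−k_1)/(k_1 L₀) = 0.6387,
t_c = ln(2.251 × 0.6387) / (0.457 − 0.203) = ln(1.438) / 0.2540 = 0.3632/0.2540 = 1.430 d.
L(t_c) = L₀ e^(−k_1 t_c) = 8.52 × 0.7481 = 6.373 mg/L, and at the critical point k_r D_c = k_1 L, so D_c = (0.203/0.457) × 6.373 = 2.831 mg/L.
Minimum DO = C_s − D_c = 10.3 − 2.831 = 7.469 mg/L.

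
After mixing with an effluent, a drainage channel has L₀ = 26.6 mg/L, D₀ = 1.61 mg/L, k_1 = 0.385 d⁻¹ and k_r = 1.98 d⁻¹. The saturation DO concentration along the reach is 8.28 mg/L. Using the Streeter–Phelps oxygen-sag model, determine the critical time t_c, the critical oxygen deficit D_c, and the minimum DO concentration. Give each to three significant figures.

t_c ≈ 0.846 d; D_c ≈ 3.73 mg/L; min DO ≈ 4.55 mg/L

At the critical point dD/dt = 0, so k_1 L₀ e^(−k_1 t) = k_r D. Substituting D(t) from the Streeter–Phelps equation and solving for t gives
t_c = ln[(k_r/k_1)(1 − D₀(k_r−k_1)/(k_1 L₀))] / (k_r−k_1).
Here k_r−k_1 = 1.595 d⁻¹ and 1 − D₀(k_r−k_1)/(k_1 L₀) = 1 − 1.61×1.595/(0.385×26.6) = 0.7492, so
t_c = ln(5.143 × 0.7492) / 1.595 = 1.349 / 1.595 = 0.8457 d.
L(t_c) = L₀ e^(−k_1 t_c) = 26.6 × 0.7221 = 19.21 mg/L, and at the critical point k_r D_c = k_1 L, so D_c = (0.385/1.98) × 19.21 = 3.735 mg/L.
Minimum DO = C_s − D_c = 8.28 − 3.735 = 4.545 mg/L.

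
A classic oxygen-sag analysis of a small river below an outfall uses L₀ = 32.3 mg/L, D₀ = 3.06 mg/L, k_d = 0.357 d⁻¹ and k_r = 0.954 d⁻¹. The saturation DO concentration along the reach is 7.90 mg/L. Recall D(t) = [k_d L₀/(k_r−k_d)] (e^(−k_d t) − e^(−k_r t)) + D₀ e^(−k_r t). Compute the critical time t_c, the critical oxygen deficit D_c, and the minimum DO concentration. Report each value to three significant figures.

t_c = [1/(k_r−k_d)] ln[(k_r/k_d)(1 − D₀(k_r−k_d)/(k_d L₀))]
= [1/(0.954−0.357)] ln[(0.954/0.357)(1 − 3.06×0.5970/(0.357×32.3))]
= (1/0.5970) ln[2.672 × 0.8416] = 1.675 × ln(2.249) = 1.675 × 0.8104 = 1.358 d.
L(t_c) = L₀ e^(−k_d t_c) = 32.3 × 0.6159 = 19.89 mg/L, and at the critical point k_r D_c = k_d L, so D_c = (0.357/0.954) × 19.89 = 7.445 mg/L.
Minimum DO = C_s − D_c = 7.90 − 7.445 = 0.4553 mg/L.

t_c ≈ 1.36 d; D_c ≈ 7.44 mg/L; min DO ≈ 0.455 mg/L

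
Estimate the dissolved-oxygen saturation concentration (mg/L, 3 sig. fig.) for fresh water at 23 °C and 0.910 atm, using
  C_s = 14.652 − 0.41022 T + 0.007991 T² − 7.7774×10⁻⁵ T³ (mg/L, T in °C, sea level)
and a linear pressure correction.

At sea level: C_s = 14.652 − 0.41022×23 + 0.007991×23² − 7.7774×10⁻⁵×23³ = 8.498 mg/L.
Pressure correction: C_s' = 8.498 × 0.910 = 7.733 mg/L.

C_s ≈ 7.73 mg/L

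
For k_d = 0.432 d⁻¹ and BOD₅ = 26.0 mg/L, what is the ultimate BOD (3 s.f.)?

BOD₅ = L₀(1 − e^(−5k_d)) ⇒ L₀ = BOD₅ / (1 − e^(−5×0.432))
= 26.0 / (1 − 0.1153) = 26.0 / 0.8847 = 29.39 mg/L.

L₀ ≈ 29.4 mg/L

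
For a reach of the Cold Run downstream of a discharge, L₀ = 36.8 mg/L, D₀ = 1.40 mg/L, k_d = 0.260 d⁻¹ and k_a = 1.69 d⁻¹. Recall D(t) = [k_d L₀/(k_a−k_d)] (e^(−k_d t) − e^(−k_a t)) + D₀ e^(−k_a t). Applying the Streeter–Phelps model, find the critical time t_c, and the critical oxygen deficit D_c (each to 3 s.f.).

t_c ≈ 1.14 d; D_c ≈ 4.20 mg/L

t_c = [1/(k_a−k_d)] ln[(k_a/k_d)(1 − D₀(k_a−k_d)/(k_d L₀))]
= [1/(1.69−0.260)] ln[(1.69/0.260)(1 − 1.40×1.430/(0.260×36.8))]
= (1/1.430) ln[6.500 × 0.7908] = 0.6993 × ln(5.140) = 0.6993 × 1.637 = 1.145 d.
L(t_c) = L₀ e^(−k_d t_c) = 36.8 × 0.7426 = 27.33 mg/L, and at the critical point k_a D_c = k_d L, so D_c = (0.260/1.69) × 27.33 = 4.204 mg/L.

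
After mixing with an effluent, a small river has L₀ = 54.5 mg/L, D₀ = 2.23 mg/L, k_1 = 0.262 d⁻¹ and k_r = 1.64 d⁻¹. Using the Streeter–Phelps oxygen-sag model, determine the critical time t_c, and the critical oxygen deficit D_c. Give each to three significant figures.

t_c = [1/(k_r−k_1)] ln[(k_r/k_1)(1 − D₀(k_r−k_1)/(k_1 L₀))]
= [1/(1.64−0.262)] ln[(1.64/0.262)(1 − 2.23×1.378/(0.262×54.5))]
= (1/1.378) ln[6.260 × 0.7848] = 0.7257 × ln(4.912) = 0.7257 × 1.592 = 1.155 d.
D_c = (k_1/k_r) L₀ e^(−k_1 t_c) = (0.262/1.64) × 54.5 × e^(−0.262×1.155) = 0.1598 × 54.5 × 0.7389 = 6.433 mg/L.

t_c ≈ 1.16 d; D_c ≈ 6.43 mg/L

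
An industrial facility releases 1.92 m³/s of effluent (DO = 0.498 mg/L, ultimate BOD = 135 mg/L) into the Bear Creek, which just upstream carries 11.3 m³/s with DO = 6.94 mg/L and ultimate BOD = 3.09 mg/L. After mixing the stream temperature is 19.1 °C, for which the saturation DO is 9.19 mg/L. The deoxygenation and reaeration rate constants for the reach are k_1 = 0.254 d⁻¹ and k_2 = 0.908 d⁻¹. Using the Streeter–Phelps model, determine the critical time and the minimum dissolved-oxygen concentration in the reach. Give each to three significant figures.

Mixed DO = (11.3×6.94 + 1.92×0.498)/(11.3+1.92) = 79.38/13.22 = 6.004 mg/L.
Mixed L₀ = (11.3×3.09 + 1.92×135)/(13.22) = 294.1/13.22 = 22.25 mg/L.
Initial deficit D₀ = C_s − DO₀ = 9.19 − 6.004 = 3.186 mg/L.
t_c = (1/0.6540) ln[(0.908/0.254)(1 − 3.186×0.6540/(0.254×22.25))] = 1.529 × ln(2.257) = 1.245 d.
D_c = (0.254/0.908) × 22.25 × e^(−0.254×1.245) = 0.2797 × 22.25 × 0.7290 = 4.537 mg/L.
Minimum DO = 9.19 − 4.537 = 4.653 mg/L.

t_c ≈ 1.24 d; minimum DO ≈ 4.65 mg/L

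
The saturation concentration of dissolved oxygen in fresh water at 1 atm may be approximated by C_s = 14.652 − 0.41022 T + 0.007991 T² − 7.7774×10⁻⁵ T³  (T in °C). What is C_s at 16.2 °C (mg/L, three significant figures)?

C_s = 14.652 − 0.41022×16.2 + 0.007991×16.2² − 7.7774×10⁻⁵×16.2³ = 9.773 mg/L.

C_s ≈ 9.77 mg/L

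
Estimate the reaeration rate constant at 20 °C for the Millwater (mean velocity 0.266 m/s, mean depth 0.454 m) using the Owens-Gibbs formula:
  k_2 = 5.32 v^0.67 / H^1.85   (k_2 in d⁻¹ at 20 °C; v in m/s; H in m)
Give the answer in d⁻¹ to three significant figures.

k_2 ≈ 9.44 d⁻¹

k_2 = 5.32 × 0.266^0.67 / 0.454^1.85 = 5.32 × 0.4118 / 0.2320 = 9.441 d⁻¹.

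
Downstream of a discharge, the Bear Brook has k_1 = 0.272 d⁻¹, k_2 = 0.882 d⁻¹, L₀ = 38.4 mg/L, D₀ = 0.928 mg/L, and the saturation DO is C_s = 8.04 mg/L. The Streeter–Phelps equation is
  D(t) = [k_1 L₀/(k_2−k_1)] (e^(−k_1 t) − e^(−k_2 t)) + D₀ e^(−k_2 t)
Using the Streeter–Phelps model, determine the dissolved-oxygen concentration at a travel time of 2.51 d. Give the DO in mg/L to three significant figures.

DO ≈ 1.16 mg/L

k_1 L₀/(k_2−k_1) = 0.272×38.4/(0.882−0.272) = 10.44/0.6100 = 17.12 mg/L.
e^(−k_1 t) = e^(−0.272×2.510) = 0.5052; e^(−k_2 t) = e^(−0.882×2.510) = 0.1093.
D = 17.12 × (0.5052 − 0.1093) + 0.928 × 0.1093 = 6.780 + 0.1014 = 6.881 mg/L.
DO = C_s − D = 8.04 − 6.881 = 1.159 mg/L.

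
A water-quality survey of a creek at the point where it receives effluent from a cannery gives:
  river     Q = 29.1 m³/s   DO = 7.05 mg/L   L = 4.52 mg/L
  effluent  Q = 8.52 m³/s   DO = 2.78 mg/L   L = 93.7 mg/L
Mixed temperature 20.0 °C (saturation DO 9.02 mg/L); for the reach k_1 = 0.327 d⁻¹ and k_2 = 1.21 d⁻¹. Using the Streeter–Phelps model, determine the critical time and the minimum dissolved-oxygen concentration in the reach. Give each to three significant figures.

Mixed DO = (29.1×7.05 + 8.52×2.78)/(29.1+8.52) = 228.8/37.62 = 6.083 mg/L.
Mixed L₀ = (29.1×4.52 + 8.52×93.7)/(37.62) = 929.9/37.62 = 24.72 mg/L.
Initial deficit D₀ = C_s − DO₀ = 9.02 − 6.083 = 2.937 mg/L.
t_c = (1/0.8830) ln[(1.21/0.327)(1 − 2.937×0.8830/(0.327×24.72))] = 1.133 × ln(2.513) = 1.044 d.
D_c = (0.327/1.21) × 24.72 × e^(−0.327×1.044) = 0.2702 × 24.72 × 0.7109 = 4.749 mg/L.
Minimum DO = 9.02 − 4.749 = 4.271 mg/L.

t_c ≈ 1.04 d; minimum DO ≈ 4.27 mg/L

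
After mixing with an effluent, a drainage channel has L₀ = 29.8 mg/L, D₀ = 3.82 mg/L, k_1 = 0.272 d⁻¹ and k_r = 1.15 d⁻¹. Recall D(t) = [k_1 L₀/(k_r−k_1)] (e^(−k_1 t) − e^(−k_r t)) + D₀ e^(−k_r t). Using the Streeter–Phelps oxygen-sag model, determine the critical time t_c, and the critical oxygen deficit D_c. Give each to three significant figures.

t_c = [1/(k_r−k_1)] ln[(k_r/k_1)(1 − D₀(k_r−k_1)/(k_1 L₀))]
= [1/(1.15−0.272)] ln[(1.15/0.272)(1 − 3.82×0.8780/(0.272×29.8))]
= (1/0.8780) ln[4.228 × 0.5862] = 1.139 × ln(2.478) = 1.139 × 0.9076 = 1.034 d.
D_c = (k_1/k_r) L₀ e^(−k_1 t_c) = (0.272/1.15) × 29.8 × e^(−0.272×1.034) = 0.2365 × 29.8 × 0.7549 = 5.321 mg/L.

t_c ≈ 1.03 d; D_c ≈ 5.32 mg/L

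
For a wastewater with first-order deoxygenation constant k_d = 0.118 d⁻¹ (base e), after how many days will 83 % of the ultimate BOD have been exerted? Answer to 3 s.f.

t ≈ 15.0 d

y/L₀ = 1 − e^(−k_d t) = 0.83 ⇒ e^(−k_d t) = 0.170
t = −ln(0.170) / 0.118 = 1.772 / 0.118 = 15.02 d.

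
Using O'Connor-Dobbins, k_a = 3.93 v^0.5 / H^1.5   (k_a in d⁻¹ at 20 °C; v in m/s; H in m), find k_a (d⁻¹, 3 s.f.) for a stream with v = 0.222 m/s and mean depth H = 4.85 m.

k_a ≈ 0.173 d⁻¹

k_a = 3.93 × 0.222^0.5 / 4.85^1.5 = 3.93 × 0.4712 / 10.68 = 0.1734 d⁻¹.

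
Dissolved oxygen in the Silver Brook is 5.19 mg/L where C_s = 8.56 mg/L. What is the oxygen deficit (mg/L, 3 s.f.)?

D ≈ 3.37 mg/L

D = C_s − C = 8.56 − 5.19 = 3.37 mg/L.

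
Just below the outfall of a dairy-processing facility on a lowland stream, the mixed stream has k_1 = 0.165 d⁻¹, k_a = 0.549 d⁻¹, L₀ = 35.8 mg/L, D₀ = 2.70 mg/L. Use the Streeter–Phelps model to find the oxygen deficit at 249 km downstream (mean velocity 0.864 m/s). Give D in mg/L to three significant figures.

D ≈ 6.84 mg/L

Travel time t = x/v = 249 km / (0.864 m/s) = 249000 m / 0.864 m/s = 288200 s = 3.336 d.
k_1 L₀/(k_a−k_1) = 0.165×35.8/(0.549−0.165) = 5.907/0.3840 = 15.38 mg/L.
e^(−k_1 t) = e^(−0.165×3.336) = 0.5767; e^(−k_a t) = e^(−0.549×3.336) = 0.1602.
D = 15.38 × (0.5767 − 0.1602) + 2.70 × 0.1602 = 6.407 + 0.4326 = 6.840 mg/L.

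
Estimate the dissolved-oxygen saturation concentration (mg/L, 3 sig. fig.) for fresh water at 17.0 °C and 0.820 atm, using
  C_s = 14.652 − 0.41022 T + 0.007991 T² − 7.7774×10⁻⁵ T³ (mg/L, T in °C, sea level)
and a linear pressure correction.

At sea level: C_s = 14.652 − 0.41022×17.0 + 0.007991×17.0² − 7.7774×10⁻⁵×17.0³ = 9.606 mg/L.
Pressure correction: C_s' = 9.606 × 0.820 = 7.877 mg/L.

C_s ≈ 7.88 mg/L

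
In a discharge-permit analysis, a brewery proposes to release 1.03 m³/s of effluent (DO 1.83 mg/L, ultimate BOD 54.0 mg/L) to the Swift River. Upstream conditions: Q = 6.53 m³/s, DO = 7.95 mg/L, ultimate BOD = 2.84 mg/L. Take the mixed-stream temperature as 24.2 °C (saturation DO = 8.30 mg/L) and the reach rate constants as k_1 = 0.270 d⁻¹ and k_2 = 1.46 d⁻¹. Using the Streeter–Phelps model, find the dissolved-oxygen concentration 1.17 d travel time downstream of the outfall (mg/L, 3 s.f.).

Mixed DO = (6.53×7.95 + 1.03×1.83)/(6.53+1.03) = 53.80/7.560 = 7.116 mg/L.
Mixed L₀ = (6.53×2.84 + 1.03×54.0)/(7.560) = 74.17/7.560 = 9.810 mg/L.
Initial deficit D₀ = C_s − DO₀ = 8.30 − 7.116 = 1.184 mg/L.
D(1.17) = [0.270×9.810/(1.46−0.270)](e^(−0.270×1.17) − e^(−1.46×1.17)) + 1.184 e^(−1.46×1.17)
= 2.226 × (0.7291 − 0.1812) + 1.184 × 0.1812 = 1.434 mg/L.
DO = 8.30 − 1.434 = 6.866 mg/L.

DO ≈ 6.87 mg/L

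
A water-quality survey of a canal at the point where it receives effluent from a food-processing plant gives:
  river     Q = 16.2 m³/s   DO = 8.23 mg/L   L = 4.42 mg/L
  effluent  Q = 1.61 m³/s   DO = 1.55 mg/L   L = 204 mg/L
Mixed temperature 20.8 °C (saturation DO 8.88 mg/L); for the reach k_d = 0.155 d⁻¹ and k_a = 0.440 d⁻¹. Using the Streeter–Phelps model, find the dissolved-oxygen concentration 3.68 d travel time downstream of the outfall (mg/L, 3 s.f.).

DO ≈ 4.15 mg/L

Mixed DO = (16.2×8.23 + 1.61×1.55)/(16.2+1.61) = 135.8/17.81 = 7.626 mg/L.
Mixed L₀ = (16.2×4.42 + 1.61×204)/(17.81) = 400.0/17.81 = 22.46 mg/L.
Initial deficit D₀ = C_s − DO₀ = 8.88 − 7.626 = 1.254 mg/L.
D(3.68) = [0.155×22.46/(0.440−0.155)](e^(−0.155×3.68) − e^(−0.440×3.68)) + 1.254 e^(−0.440×3.68)
= 12.22 × (0.5653 − 0.1981) + 1.254 × 0.1981 = 4.735 mg/L.
DO = 8.88 − 4.735 = 4.145 mg/L.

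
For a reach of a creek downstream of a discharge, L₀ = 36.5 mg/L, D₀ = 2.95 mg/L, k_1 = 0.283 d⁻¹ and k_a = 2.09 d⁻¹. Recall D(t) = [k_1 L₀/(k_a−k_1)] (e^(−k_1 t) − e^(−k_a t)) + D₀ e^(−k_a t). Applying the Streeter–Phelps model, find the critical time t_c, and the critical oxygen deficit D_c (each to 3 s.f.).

t_c = [1/(k_a−k_1)] ln[(k_a/k_1)(1 − D₀(k_a−k_1)/(k_1 L₀))]
= [1/(2.09−0.283)] ln[(2.09/0.283)(1 − 2.95×1.807/(0.283×36.5))]
= (1/1.807) ln[7.385 × 0.4839] = 0.5534 × ln(3.574) = 0.5534 × 1.274 = 0.7049 d.
D_c = (k_1/k_a) L₀ e^(−k_1 t_c) = (0.283/2.09) × 36.5 × e^(−0.283×0.7049) = 0.1354 × 36.5 × 0.8192 = 4.049 mg/L.

t_c ≈ 0.705 d; D_c ≈ 4.05 mg/L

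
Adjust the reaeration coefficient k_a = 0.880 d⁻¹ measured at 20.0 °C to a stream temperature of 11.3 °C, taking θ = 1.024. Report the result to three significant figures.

k_a ≈ 0.716 d⁻¹

k_a(T₂) = k_a(T₁) · θ^(T₂−T₁) = 0.880 × 1.024^(11.3−20.0)
= 0.880 × 1.024^-8.70 = 0.880 × 0.8136 = 0.7159 d⁻¹.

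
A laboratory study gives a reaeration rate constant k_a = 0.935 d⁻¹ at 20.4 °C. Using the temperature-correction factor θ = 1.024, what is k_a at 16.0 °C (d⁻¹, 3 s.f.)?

k_a ≈ 0.842 d⁻¹

k_a(T₂) = k_a(T₁) · θ^(T₂−T₁) = 0.935 × 1.024^(16.0−20.4)
= 0.935 × 1.024^-4.40 = 0.935 × 0.9009 = 0.8423 d⁻¹.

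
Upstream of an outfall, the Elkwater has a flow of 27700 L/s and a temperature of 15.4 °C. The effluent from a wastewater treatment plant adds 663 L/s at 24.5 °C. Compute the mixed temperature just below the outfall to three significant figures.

15.6 °C

Flow-weighted mixing: C = (Q_r C_r + Q_w C_w)/(Q_r + Q_w)
= (27700×15.4 + 663×24.5)/(27700 + 663) = 442800/28360 = 15.61 °C.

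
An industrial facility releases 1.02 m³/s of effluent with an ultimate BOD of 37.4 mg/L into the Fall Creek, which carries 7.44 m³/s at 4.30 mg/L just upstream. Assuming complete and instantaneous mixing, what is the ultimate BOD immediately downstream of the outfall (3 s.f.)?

Flow-weighted mixing: C = (Q_r C_r + Q_w C_w)/(Q_r + Q_w)
= (7.44×4.30 + 1.02×37.4)/(7.44 + 1.02) = 70.14/8.460 = 8.291 mg/L.

8.29 mg/L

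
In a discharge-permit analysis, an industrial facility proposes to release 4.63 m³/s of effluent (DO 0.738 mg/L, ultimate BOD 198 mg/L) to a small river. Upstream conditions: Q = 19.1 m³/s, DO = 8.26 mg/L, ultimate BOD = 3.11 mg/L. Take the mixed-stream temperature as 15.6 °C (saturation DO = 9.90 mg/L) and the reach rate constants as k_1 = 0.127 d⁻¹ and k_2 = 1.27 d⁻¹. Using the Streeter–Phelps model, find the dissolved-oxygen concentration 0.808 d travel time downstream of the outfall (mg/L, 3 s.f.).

Mixed DO = (19.1×8.26 + 4.63×0.738)/(19.1+4.63) = 161.2/23.73 = 6.792 mg/L.
Mixed L₀ = (19.1×3.11 + 4.63×198)/(23.73) = 976.1/23.73 = 41.14 mg/L.
Initial deficit D₀ = C_s − DO₀ = 9.90 − 6.792 = 3.108 mg/L.
D(0.808) = [0.127×41.14/(1.27−0.127)](e^(−0.127×0.808) − e^(−1.27×0.808)) + 3.108 e^(−1.27×0.808)
= 4.571 × (0.9025 − 0.3584) + 3.108 × 0.3584 = 3.601 mg/L.
DO = 9.90 − 3.601 = 6.299 mg/L.

DO ≈ 6.30 mg/L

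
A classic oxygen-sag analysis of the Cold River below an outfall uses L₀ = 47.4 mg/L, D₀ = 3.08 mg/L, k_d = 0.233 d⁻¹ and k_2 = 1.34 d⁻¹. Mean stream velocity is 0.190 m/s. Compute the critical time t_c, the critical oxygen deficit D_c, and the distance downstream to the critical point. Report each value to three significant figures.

t_c ≈ 1.25 d; D_c ≈ 6.16 mg/L; x_c ≈ 20.5 km

With k_2/k_d = 5.751 and 1 − D₀(k_2−k_d)/(k_d L₀) = 0.6913,
t_c = ln(5.751 × 0.6913) / (1.34 − 0.233) = ln(3.976) / 1.107 = 1.380/1.107 = 1.247 d.
L(t_c) = L₀ e^(−k_d t_c) = 47.4 × 0.7479 = 35.45 mg/L, and at the critical point k_2 D_c = k_d L, so D_c = (0.233/1.34) × 35.45 = 6.164 mg/L.
x_c = v t_c = 0.190 m/s × 1.247 d × 86400 s/d = 20470 m ≈ 20.5 km.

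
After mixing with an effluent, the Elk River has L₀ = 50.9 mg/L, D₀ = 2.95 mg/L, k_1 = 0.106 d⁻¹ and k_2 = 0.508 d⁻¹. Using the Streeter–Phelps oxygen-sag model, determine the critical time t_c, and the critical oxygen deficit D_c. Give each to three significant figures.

t_c = [1/(k_2−k_1)] ln[(k_2/k_1)(1 − D₀(k_2−k_1)/(k_1 L₀))]
= [1/(0.508−0.106)] ln[(0.508/0.106)(1 − 2.95×0.4020/(0.106×50.9))]
= (1/0.4020) ln[4.792 × 0.7802] = 2.488 × ln(3.739) = 2.488 × 1.319 = 3.281 d.
D_c = (k_1/k_2) L₀ e^(−k_1 t_c) = (0.106/0.508) × 50.9 × e^(−0.106×3.281) = 0.2087 × 50.9 × 0.7063 = 7.501 mg/L.

t_c ≈ 3.28 d; D_c ≈ 7.50 mg/L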